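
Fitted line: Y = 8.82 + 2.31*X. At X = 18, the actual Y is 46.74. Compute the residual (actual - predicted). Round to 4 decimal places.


Fitted value at X = 18 is yhat = 8.82 + 2.31*18 = 50.4000.
Residual = 46.74 - 50.4000 = -3.6600.

-3.6600


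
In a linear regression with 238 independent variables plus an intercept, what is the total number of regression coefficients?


Total coefficients = number of predictors + 1 (for the intercept).
= 238 + 1 = 239.

239


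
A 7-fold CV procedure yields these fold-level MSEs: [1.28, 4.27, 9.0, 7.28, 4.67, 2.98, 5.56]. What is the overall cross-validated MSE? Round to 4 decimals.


Total MSE across folds = 35.0400.
CV-MSE = 35.0400/7 = 5.0057.

5.0057


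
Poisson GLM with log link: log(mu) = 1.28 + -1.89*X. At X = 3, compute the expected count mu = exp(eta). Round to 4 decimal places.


eta = 1.28 + -1.89 * 3 = -4.3900.
mu = exp(-4.3900) = 0.0124.

0.0124


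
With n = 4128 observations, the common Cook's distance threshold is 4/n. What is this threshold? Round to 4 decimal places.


The threshold is 4/n.
4/4128 = 0.0010.

0.0010


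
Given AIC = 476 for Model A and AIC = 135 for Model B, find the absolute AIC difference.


Absolute difference = |476 - 135| = 341.
The model with lower AIC (B) is preferred.

341


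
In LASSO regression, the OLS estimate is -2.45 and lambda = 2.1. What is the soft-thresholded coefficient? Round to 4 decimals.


Absolute value: |-2.45| = 2.45.
Compare to lambda = 2.1.
Since |beta| > lambda, coefficient = sign(beta)*(|beta| - lambda) = -0.3500.

-0.3500


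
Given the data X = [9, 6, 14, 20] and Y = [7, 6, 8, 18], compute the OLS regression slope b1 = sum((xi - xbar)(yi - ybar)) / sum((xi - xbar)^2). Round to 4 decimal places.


Calculate xbar = 12.2500, ybar = 9.7500.
S_xx = 112.7500, S_xy = 93.2500.
Using b1 = S_xy / S_xx = 93.2500 / 112.7500, we get b1 = 0.8271.

0.8271


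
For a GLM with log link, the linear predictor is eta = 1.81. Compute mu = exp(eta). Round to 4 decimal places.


mu = exp(eta) = exp(1.81).
= 6.1104.

6.1104


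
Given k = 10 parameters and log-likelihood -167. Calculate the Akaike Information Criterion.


AIC = 2k - 2*loglik = 2(10) - 2(-167).
= 20 + 334 = 354.

354


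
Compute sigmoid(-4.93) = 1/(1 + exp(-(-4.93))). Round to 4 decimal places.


exp(4.9300) = 138.3795.
1 + exp(-z) = 139.3795.
sigmoid = 1/139.3795 = 0.0072.

0.0072


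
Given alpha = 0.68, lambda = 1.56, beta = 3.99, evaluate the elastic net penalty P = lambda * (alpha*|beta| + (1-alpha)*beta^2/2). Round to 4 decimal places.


alpha * |beta| = 0.68 * 3.99 = 2.7132.
(1-alpha) * beta^2/2 = 0.32 * 15.9201/2 = 2.5472.
Total = 1.56 * (2.7132 + 2.5472) = 8.2062.

8.2062


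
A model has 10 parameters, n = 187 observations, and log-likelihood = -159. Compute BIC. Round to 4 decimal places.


k * ln(n) = 10 * ln(187) = 10 * 5.231109 = 52.311090.
-2 * loglik = -2 * (-159) = 318.
BIC = 52.311090 + 318 = 370.311090, which rounds to 370.3111.

370.3111


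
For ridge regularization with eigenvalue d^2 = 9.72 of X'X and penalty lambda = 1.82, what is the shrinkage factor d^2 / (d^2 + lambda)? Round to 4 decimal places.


d^2 + lambda = 9.72 + 1.82 = 11.5400.
Shrinkage factor = 9.72/11.5400 = 0.8423.

0.8423


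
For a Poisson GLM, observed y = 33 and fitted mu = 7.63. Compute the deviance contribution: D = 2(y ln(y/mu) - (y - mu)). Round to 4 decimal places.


y/mu = 33/7.63 = 4.325033 (approx.), and ln(33/7.63) = 1.464420.
y * ln(y/mu) = 33 * 1.464420 = 48.325860.
y - mu = 25.37.
D = 2 * (48.325860 - 25.37) = 45.911720, which rounds to 45.9117.

45.9117


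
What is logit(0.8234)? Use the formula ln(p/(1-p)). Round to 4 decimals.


The odds are p/(1-p) = 0.8234 / 0.1766 = 4.6625.
logit(p) = ln(4.6625) = 1.5396.

1.5396


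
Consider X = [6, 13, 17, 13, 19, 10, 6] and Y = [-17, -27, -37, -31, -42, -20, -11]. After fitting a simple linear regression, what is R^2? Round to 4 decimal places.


After computing the OLS fit (b0=-0.4549, b1=-2.1645):
SSres = 31.6024, SStot = 743.7143.
R^2 = 1 - 31.6024/743.7143 = 0.9575.

0.9575


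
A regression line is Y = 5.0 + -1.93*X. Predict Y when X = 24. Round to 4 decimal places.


Plug X = 24 into Y = 5.0 + -1.93*X:
Y = 5.0 + -46.3200 = -41.3200.

-41.3200


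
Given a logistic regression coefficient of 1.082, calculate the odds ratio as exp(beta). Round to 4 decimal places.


The odds ratio is computed as:
OR = e^(1.082) = 2.9506.

2.9506


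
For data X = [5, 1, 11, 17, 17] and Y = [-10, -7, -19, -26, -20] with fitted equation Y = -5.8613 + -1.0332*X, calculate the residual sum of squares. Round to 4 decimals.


Compute predicted values, then residuals = yi - yhat_i.
Residuals: [1.0273, -0.1055, -1.7735, -2.5743, 3.4257].
SSres = sum(residual^2) = 22.5742.

22.5742


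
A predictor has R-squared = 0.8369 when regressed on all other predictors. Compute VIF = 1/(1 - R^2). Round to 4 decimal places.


Denominator: 1 - 0.8369 = 0.1631.
VIF = 1 / 0.1631 = 6.1312.

6.1312


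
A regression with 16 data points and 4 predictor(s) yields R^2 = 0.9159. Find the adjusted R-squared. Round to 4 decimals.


Using the formula:
(1 - 0.9159) = 0.0841.
Multiply by 15/11: 0.0841 * 15 = 1.2615, then 1.2615 / 11 = 0.1147.
Adj R^2 = 1 - 0.1147 = 0.8853.

0.8853


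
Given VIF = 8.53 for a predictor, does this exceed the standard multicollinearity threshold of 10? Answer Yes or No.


Compare VIF = 8.53 to the threshold of 10.
8.53 < 10, so the answer is No.

No


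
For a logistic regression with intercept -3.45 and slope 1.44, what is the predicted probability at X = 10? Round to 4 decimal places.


Linear predictor: z = -3.45 + 1.44 * 10 = 10.9500.
P = 1/(1 + exp(-10.9500)) = 1/(1 + 0.0000) = 1.0000.

1.0000


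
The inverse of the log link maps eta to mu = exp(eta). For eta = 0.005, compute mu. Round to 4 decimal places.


mu = exp(eta) = exp(0.005).
= 1.0050.

1.0050


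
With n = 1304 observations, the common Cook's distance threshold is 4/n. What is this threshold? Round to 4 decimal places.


Cook's distance cutoff = 4/n = 4/1304.
= 0.0031.

0.0031


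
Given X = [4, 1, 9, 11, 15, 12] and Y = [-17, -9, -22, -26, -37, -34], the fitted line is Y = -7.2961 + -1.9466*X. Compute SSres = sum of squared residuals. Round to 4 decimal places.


Compute predicted values, then residuals = yi - yhat_i.
Residuals: [-1.9175, 0.2427, 2.8155, 2.7087, -0.5049, -3.3447].
SSres = sum(residual^2) = 30.4417.

30.4417


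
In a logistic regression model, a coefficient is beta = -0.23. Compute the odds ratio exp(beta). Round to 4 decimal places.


The odds ratio is computed as:
OR = e^(-0.23) = 0.7945.

0.7945


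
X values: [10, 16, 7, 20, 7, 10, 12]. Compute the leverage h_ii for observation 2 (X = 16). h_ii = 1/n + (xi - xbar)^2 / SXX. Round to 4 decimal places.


Compute xbar = 11.7143 with n = 7 observations.
SXX = 137.4286.
Leverage = 1/7 + (16 - 11.7143)^2/137.4286 = 0.2765.

0.2765


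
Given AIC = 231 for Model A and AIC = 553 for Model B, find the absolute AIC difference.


Absolute difference = |231 - 553| = 322.
The model with lower AIC (A) is preferred.

322


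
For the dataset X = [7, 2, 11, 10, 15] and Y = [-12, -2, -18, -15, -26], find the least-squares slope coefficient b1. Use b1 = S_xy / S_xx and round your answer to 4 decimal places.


Calculate xbar = 9.0000, ybar = -14.6000.
S_xx = 94.0000, S_xy = -169.0000.
Using b1 = S_xy / S_xx = -169.0000 / 94.0000, we get b1 = -1.7979.

-1.7979


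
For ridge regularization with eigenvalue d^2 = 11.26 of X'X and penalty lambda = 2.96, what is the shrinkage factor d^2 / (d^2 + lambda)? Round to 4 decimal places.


d^2 + lambda = 11.26 + 2.96 = 14.2200.
Shrinkage factor = 11.26/14.2200 = 0.7918.

0.7918


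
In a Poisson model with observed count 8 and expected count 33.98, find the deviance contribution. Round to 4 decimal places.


Compute y*ln(y/mu) = 8*ln(8/33.98) = 8*-1.446331 = -11.570648.
y - mu = -25.98.
D = 2*(-11.570648 - (-25.98)) = 28.818704, which rounds to 28.8187.

28.8187


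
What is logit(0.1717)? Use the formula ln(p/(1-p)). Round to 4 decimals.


Compute the odds: 0.1717/0.8283 = 0.2073.
Take the natural log: ln(0.2073) = -1.5736.

-1.5736


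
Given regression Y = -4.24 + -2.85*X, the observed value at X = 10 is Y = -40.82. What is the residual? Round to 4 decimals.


Compute yhat = -4.24 + (-2.85)(10) = -32.7400.
Residual = actual - predicted = -40.82 - -32.7400 = -8.0800.

-8.0800


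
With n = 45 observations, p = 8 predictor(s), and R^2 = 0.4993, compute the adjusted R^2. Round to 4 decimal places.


Plug in: Adj R^2 = 1 - (1 - 0.4993) * 44/36.
= 1 - 0.5007 * 44/36
= 1 - 22.0308 / 36
= 1 - 0.6120 = 0.3880.

0.3880


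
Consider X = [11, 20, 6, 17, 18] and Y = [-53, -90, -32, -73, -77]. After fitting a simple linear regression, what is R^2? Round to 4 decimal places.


After computing the OLS fit (b0=-8.5676, b1=-3.9189):
SSres = 20.3243, SStot = 2066.0000.
R^2 = 1 - 20.3243/2066.0000 = 0.9902.

0.9902


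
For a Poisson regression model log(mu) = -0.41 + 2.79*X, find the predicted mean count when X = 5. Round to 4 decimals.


Compute eta = -0.41 + 2.79 * 5 = 13.5400.
Apply inverse link: mu = e^13.5400 = 759184.4166.

759184.4166


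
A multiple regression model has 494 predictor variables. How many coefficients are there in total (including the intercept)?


Total coefficients = number of predictors + 1 (for the intercept).
= 494 + 1 = 495.

495


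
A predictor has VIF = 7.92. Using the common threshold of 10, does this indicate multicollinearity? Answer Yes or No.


The threshold is 10.
VIF = 7.92 is < 10.
Multicollinearity indication: No.

No


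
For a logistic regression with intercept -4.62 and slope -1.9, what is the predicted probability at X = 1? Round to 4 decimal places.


z = -4.62 + -1.9 * 1 = -6.5200.
Sigmoid: P = 1 / (1 + exp(6.5200)) = 0.0015.

0.0015


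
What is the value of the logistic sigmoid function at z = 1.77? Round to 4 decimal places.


Compute exp(-1.7700) = 0.1703.
Sigmoid = 1 / (1 + 0.1703) = 1 / 1.1703 = 0.8545.

0.8545


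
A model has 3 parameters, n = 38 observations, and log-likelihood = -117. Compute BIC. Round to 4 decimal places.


Compute k*ln(n) = 3*ln(38) = 3*3.637586 = 10.912758.
Then -2*loglik = 234.
BIC = 10.912758 + 234 = 244.912758, which rounds to 244.9128.

244.9128


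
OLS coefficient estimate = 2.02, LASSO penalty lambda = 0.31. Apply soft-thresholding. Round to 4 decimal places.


|beta_OLS| = 2.02.
lambda = 0.31.
Since |beta| > lambda, coefficient = sign(beta)*(|beta| - lambda) = 1.7100.
Result = 1.7100.

1.7100


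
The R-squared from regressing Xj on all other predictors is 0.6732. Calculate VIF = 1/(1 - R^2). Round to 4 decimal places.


Using VIF = 1/(1 - R^2_j):
1 - 0.6732 = 0.3268.
VIF = 3.0600.

3.0600


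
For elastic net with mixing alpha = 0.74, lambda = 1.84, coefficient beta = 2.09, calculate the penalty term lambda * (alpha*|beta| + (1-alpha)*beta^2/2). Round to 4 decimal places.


alpha * |beta| = 0.74 * 2.09 = 1.5466.
(1-alpha) * beta^2/2 = 0.26 * 4.3681/2 = 0.5679.
Total = 1.84 * (1.5466 + 0.5679) = 3.8906.

3.8906


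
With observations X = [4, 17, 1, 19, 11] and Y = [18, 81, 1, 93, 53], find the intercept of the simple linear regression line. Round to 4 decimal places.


Compute b1 = 5.0227 from the OLS formula.
With xbar = 10.4000 and ybar = 49.2000, the intercept is:
b0 = 49.2000 - 5.0227 * 10.4000 = -3.0356.

-3.0356


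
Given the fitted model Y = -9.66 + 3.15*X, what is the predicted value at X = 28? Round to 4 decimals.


Substitute X = 28 into the equation:
Y = -9.66 + 3.15 * 28 = -9.66 + 88.2000 = 78.5400.

78.5400


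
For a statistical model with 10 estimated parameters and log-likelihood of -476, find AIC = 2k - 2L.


AIC = 2*10 - 2*(-476).
= 20 + 952 = 972.

972


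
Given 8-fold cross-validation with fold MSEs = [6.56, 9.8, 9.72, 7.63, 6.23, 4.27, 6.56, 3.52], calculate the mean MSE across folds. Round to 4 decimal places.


Add all fold MSEs: 54.2900.
Divide by k = 8: 54.2900/8 = 6.7863.

6.7863


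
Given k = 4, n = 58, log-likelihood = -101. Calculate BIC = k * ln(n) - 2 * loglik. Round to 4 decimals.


Compute k*ln(n) = 4*ln(58) = 4*4.060443 = 16.241772.
Then -2*loglik = 202.
BIC = 16.241772 + 202 = 218.241772, which rounds to 218.2418.

218.2418


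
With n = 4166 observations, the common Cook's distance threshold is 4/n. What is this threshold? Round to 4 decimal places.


The threshold is 4/n.
4/4166 = 0.0010.

0.0010


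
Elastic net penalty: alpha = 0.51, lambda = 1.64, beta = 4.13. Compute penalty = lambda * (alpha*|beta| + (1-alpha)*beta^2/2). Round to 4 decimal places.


Compute:
L1 = 0.51 * 4.13 = 2.1063.
L2 = 0.49 * 4.13^2 / 2 = 4.1789.
Penalty = 1.64 * (2.1063 + 4.1789) = 10.3078.

10.3078


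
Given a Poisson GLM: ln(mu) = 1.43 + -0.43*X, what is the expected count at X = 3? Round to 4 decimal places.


Compute eta = 1.43 + -0.43 * 3 = 0.1400.
Apply inverse link: mu = e^0.1400 = 1.1503.

1.1503


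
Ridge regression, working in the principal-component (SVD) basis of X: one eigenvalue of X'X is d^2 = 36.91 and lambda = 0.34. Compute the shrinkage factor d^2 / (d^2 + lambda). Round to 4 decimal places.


d^2 + lambda = 36.91 + 0.34 = 37.2500.
Shrinkage factor = 36.91/37.2500 = 0.9909.

0.9909


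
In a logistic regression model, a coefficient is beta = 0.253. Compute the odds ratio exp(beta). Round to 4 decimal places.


The odds ratio is computed as:
OR = e^(0.253) = 1.2879.

1.2879


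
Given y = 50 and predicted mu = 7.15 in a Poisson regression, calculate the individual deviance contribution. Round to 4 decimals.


y/mu = 50/7.15 = 6.993007 (approx.), and ln(50/7.15) = 1.944911.
y * ln(y/mu) = 50 * 1.944911 = 97.245550.
y - mu = 42.85.
D = 2 * (97.245550 - 42.85) = 108.791100, which rounds to 108.7911.

108.7911


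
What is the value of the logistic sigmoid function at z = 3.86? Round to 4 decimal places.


Compute exp(-3.8600) = 0.0211.
Sigmoid = 1 / (1 + 0.0211) = 1 / 1.0211 = 0.9794.

0.9794


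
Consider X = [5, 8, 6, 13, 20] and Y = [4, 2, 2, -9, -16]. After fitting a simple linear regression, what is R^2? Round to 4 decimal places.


The fitted line is Y = 11.0052 + -1.3851*X.
SSres = 9.2781, SStot = 303.2000.
R^2 = 1 - SSres/SStot = 0.9694.

0.9694


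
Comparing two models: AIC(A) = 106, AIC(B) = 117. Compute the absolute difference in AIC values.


Absolute difference = |106 - 117| = 11.
The model with lower AIC (A) is preferred.

11


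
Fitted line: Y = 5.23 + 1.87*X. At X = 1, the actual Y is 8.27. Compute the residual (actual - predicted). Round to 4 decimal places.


Compute yhat = 5.23 + (1.87)(1) = 7.1000.
Residual = actual - predicted = 8.27 - 7.1000 = 1.1700.

1.1700


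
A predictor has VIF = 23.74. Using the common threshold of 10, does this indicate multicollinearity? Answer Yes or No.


The threshold is 10.
VIF = 23.74 is >= 10.
Multicollinearity indication: Yes.

Yes


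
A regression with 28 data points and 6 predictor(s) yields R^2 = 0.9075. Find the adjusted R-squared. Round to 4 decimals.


Plug in: Adj R^2 = 1 - (1 - 0.9075) * 27/21.
= 1 - 0.0925 * 27/21
= 1 - 2.4975 / 21
= 1 - 0.1189 = 0.8811.

0.8811


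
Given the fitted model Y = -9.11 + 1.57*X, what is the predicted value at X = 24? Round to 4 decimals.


Predicted value:
Y = -9.11 + (1.57)(24) = -9.11 + 37.6800 = 28.5700.

28.5700


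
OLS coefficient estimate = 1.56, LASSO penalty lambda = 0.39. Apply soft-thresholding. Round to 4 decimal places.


|beta_OLS| = 1.56.
lambda = 0.39.
Since |beta| > lambda, coefficient = sign(beta)*(|beta| - lambda) = 1.1700.
Result = 1.1700.

1.1700


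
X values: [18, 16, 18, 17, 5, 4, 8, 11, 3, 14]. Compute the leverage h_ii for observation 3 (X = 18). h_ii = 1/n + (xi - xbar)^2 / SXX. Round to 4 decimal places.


Compute xbar = 11.4000 with n = 10 observations.
SXX = 324.4000.
Leverage = 1/10 + (18 - 11.4000)^2/324.4000 = 0.2343.

0.2343


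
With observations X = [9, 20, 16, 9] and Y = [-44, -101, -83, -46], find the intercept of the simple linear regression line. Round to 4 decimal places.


The slope is b1 = -5.1573.
Sample means are xbar = 13.5000 and ybar = -68.5000.
Intercept: b0 = -68.5000 - (-5.1573)(13.5000) = 1.1236.

1.1236


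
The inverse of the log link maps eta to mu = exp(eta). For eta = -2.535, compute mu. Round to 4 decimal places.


mu = exp(eta) = exp(-2.535).
= 0.0793.

0.0793


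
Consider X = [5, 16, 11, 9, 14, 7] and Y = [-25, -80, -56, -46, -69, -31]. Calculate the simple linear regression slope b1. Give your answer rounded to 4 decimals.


Calculate xbar = 10.3333, ybar = -51.1667.
S_xx = 87.3333, S_xy = -445.6667.
Using b1 = S_xy / S_xx = -445.6667 / 87.3333, we get b1 = -5.1031.

-5.1031


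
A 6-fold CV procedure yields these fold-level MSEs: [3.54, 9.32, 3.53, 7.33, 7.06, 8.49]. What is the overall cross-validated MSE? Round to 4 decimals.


Add all fold MSEs: 39.2700.
Divide by k = 6: 39.2700/6 = 6.5450.

6.5450


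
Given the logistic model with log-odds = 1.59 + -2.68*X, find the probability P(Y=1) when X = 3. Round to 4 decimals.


Linear predictor: z = 1.59 + -2.68 * 3 = -6.4500.
P = 1/(1 + exp(6.4500)) = 1/(1 + 632.7023) = 0.0016.

0.0016


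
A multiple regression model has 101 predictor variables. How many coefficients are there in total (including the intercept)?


Each predictor gets one coefficient, plus one intercept.
Total parameters = 101 + 1 = 102.

102


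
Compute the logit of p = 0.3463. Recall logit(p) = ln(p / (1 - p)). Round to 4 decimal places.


1 - p = 0.6537.
p/(1-p) = 0.5298.
logit = ln(0.5298) = -0.6353.

-0.6353


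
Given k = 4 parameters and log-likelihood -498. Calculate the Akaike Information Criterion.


AIC = 2k - 2*loglik = 2(4) - 2(-498).
= 8 + 996 = 1004.

1004


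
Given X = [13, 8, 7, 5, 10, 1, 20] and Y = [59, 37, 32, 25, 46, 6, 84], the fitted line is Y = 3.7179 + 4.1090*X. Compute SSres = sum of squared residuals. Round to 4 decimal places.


Predicted values from Y = 3.7179 + 4.1090*X.
Residuals: [1.8651, 0.4101, -0.4809, 0.7371, 1.1921, -1.8269, -1.8979].
SSres = 12.7821.

12.7821


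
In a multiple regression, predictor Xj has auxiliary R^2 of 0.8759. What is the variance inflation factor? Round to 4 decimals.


VIF = 1 / (1 - 0.8759).
= 1 / 0.1241 = 8.0580.

8.0580


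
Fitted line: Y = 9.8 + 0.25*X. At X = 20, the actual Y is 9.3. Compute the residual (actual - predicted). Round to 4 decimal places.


Compute yhat = 9.8 + (0.25)(20) = 14.8000.
Residual = actual - predicted = 9.3 - 14.8000 = -5.5000.

-5.5000


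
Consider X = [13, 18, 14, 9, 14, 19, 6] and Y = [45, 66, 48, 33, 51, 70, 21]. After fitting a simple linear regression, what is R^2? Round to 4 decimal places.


After computing the OLS fit (b0=-1.7646, b1=3.7242):
SSres = 12.0224, SStot = 1779.4286.
R^2 = 1 - 12.0224/1779.4286 = 0.9932.

0.9932


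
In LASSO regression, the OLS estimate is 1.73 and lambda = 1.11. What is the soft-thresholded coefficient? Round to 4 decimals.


|beta_OLS| = 1.73.
lambda = 1.11.
Since |beta| > lambda, coefficient = sign(beta)*(|beta| - lambda) = 0.6200.
Result = 0.6200.

0.6200


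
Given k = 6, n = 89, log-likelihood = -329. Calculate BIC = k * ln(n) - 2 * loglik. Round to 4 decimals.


Compute k*ln(n) = 6*ln(89) = 6*4.488636 = 26.931816.
Then -2*loglik = 658.
BIC = 26.931816 + 658 = 684.931816, which rounds to 684.9318.

684.9318


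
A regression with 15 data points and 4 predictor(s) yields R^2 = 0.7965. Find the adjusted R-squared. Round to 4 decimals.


Plug in: Adj R^2 = 1 - (1 - 0.7965) * 14/10.
= 1 - 0.2035 * 14/10
= 1 - 2.8490 / 10
= 1 - 0.2849 = 0.7151.

0.7151


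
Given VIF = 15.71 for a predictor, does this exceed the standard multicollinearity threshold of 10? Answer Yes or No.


Check: VIF = 15.71 vs threshold = 10.
Since 15.71 >= 10, the answer is Yes.

Yes


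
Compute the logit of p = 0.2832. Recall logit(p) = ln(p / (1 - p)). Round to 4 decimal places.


The odds are p/(1-p) = 0.2832 / 0.7168 = 0.3951.
logit(p) = ln(0.3951) = -0.9286.

-0.9286


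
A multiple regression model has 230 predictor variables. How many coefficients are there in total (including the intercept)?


Including the intercept, the model has 230 predictor coefficients + 1 intercept.
Total = 231.

231


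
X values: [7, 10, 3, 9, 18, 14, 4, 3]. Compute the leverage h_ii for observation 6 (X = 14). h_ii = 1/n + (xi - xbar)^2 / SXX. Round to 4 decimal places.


Mean of X: xbar = 8.5000.
SXX = 206.0000.
For X = 14: h = 1/8 + (14 - 8.5000)^2/206.0000 = 0.2718.

0.2718


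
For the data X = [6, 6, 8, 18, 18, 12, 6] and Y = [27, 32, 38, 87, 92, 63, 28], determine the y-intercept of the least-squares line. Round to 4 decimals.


First find the slope: b1 = 5.0865.
Means: xbar = 10.5714, ybar = 52.4286.
b0 = ybar - b1 * xbar = 52.4286 - 5.0865 * 10.5714 = -1.3428.

-1.3428


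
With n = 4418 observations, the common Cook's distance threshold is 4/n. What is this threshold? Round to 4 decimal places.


Cook's distance cutoff = 4/n = 4/4418.
= 0.0009.

0.0009


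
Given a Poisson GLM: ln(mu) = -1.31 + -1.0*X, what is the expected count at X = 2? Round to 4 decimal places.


Compute eta = -1.31 + -1.0 * 2 = -3.3100.
Apply inverse link: mu = e^-3.3100 = 0.0365.

0.0365


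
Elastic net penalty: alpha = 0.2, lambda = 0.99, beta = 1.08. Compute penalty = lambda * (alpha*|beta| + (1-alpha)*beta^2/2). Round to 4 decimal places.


alpha * |beta| = 0.2 * 1.08 = 0.2160.
(1-alpha) * beta^2/2 = 0.8 * 1.1664/2 = 0.4666.
Total = 0.99 * (0.2160 + 0.4666) = 0.6757.

0.6757


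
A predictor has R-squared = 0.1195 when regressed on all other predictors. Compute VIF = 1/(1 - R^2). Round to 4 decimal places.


Using VIF = 1/(1 - R^2_j):
1 - 0.1195 = 0.8805.
VIF = 1.1357.

1.1357


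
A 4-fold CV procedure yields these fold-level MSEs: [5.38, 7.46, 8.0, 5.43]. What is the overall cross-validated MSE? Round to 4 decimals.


Sum of fold MSEs = 26.2700.
Average = 26.2700 / 4 = 6.5675.

6.5675


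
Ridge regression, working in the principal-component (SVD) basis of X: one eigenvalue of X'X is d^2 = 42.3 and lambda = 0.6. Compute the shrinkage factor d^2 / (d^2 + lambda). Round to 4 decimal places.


Denominator = d^2 + lambda = 42.3 + 0.6 = 42.9000.
Shrinkage = 42.3 / 42.9000 = 0.9860.

0.9860


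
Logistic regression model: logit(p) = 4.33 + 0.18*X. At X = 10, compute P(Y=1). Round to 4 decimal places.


Compute z = 4.33 + (0.18)(10) = 6.1300.
exp(-z) = 0.0022.
P = 1/(1 + 0.0022) = 0.9978.

0.9978


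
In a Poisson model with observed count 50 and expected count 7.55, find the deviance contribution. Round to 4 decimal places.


Compute y*ln(y/mu) = 50*ln(50/7.55) = 50*1.890475 = 94.523750.
y - mu = 42.45.
D = 2*(94.523750 - (42.45)) = 104.147500, which rounds to 104.1475.

104.1475


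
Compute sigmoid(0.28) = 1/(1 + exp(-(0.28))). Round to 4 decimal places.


First, exp(-0.2800) = 0.7558.
Then sigma(z) = 1/(1 + 0.7558) = 0.5695.

0.5695


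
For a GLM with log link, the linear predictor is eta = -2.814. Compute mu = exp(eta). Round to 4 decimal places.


Apply the inverse link:
mu = e^-2.814 = 0.0600.

0.0600


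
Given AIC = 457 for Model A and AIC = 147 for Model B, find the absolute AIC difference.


|AIC_A - AIC_B| = |457 - 147| = 310.
Model B is preferred (lower AIC).

310


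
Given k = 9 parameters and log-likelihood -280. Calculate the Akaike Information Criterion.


AIC = 2*9 - 2*(-280).
= 18 + 560 = 578.

578


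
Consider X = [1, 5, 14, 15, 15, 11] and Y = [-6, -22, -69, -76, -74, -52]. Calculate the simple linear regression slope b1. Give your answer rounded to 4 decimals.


First compute the means: xbar = 10.1667, ybar = -49.8333.
Then S_xx = sum((xi - xbar)^2) = 172.8333.
S_xy = sum((xi - xbar)(yi - ybar)) = -864.1667.
b1 = S_xy / S_xx = -864.1667 / 172.8333 = -5.0000.

-5.0000


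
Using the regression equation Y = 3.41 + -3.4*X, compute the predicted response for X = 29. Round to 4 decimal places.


Plug X = 29 into Y = 3.41 + -3.4*X:
Y = 3.41 + -98.6000 = -95.1900.

-95.1900


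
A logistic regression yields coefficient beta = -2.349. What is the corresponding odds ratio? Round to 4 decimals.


exp(-2.349) = 0.0955.
So the odds ratio is 0.0955.

0.0955


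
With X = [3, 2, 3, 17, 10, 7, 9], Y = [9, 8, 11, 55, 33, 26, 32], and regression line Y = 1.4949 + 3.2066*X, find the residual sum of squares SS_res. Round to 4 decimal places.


Predicted values from Y = 1.4949 + 3.2066*X.
Residuals: [-2.1147, 0.0919, -0.1147, -1.0071, -0.5609, 2.0589, 1.6457].
SSres = 12.7698.

12.7698


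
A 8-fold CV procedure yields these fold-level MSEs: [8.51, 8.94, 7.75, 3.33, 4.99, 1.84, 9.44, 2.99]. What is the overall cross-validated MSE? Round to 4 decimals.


Add all fold MSEs: 47.7900.
Divide by k = 8: 47.7900/8 = 5.9738.

5.9738


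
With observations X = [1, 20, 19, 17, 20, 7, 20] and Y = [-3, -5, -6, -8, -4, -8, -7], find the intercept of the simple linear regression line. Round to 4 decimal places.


First find the slope: b1 = -0.0560.
Means: xbar = 14.8571, ybar = -5.8571.
b0 = ybar - b1 * xbar = -5.8571 - -0.0560 * 14.8571 = -5.0258.

-5.0258


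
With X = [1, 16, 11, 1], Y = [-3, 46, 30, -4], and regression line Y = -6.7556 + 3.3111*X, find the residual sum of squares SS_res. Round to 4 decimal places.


Compute predicted values, then residuals = yi - yhat_i.
Residuals: [0.4445, -0.2220, 0.3335, -0.5555].
SSres = sum(residual^2) = 0.6667.

0.6667


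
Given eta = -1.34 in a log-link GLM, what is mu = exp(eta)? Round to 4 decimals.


Apply the inverse link:
mu = e^-1.34 = 0.2618.

0.2618


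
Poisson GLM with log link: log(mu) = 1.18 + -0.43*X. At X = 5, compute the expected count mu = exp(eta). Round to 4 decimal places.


Compute eta = 1.18 + -0.43 * 5 = -0.9700.
Apply inverse link: mu = e^-0.9700 = 0.3791.

0.3791


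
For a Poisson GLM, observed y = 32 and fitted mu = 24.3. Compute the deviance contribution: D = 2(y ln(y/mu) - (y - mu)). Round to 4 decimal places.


First: ln(32/24.3) = 0.275260.
Then: 32 * 0.275260 = 8.808320.
y - mu = 32 - 24.3 = 7.7.
D = 2(8.808320 - 7.7) = 2.216640, which rounds to 2.2166.

2.2166


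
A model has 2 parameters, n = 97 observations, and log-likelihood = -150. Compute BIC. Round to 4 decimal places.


ln(97) = 4.574711.
k * ln(n) = 2 * 4.574711 = 9.149422.
-2L = 300.
BIC = 9.149422 + 300 = 309.149422, which rounds to 309.1494.

309.1494


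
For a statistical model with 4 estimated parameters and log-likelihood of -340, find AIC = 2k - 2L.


AIC = 2*4 - 2*(-340).
= 8 + 680 = 688.

688


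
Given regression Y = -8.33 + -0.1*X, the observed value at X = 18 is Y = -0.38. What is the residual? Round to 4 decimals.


Fitted value at X = 18 is yhat = -8.33 + -0.1*18 = -10.1300.
Residual = -0.38 - -10.1300 = 9.7500.

9.7500


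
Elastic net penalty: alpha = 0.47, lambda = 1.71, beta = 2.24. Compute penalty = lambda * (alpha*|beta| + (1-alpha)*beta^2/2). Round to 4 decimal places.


L1 component = 0.47 * |2.24| = 1.0528.
L2 component = 0.53 * 2.24^2 / 2 = 1.3297.
Penalty = 1.71 * (1.0528 + 1.3297) = 1.71 * 2.3825 = 4.0740.

4.0740


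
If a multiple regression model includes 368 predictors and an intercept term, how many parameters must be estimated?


Each predictor gets one coefficient, plus one intercept.
Total parameters = 368 + 1 = 369.

369


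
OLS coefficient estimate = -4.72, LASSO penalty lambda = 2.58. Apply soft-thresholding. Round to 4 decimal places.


Absolute value: |-4.72| = 4.72.
Compare to lambda = 2.58.
Since |beta| > lambda, coefficient = sign(beta)*(|beta| - lambda) = -2.1400.

-2.1400


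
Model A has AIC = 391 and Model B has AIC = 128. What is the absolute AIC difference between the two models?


Absolute difference = |391 - 128| = 263.
The model with lower AIC (B) is preferred.

263


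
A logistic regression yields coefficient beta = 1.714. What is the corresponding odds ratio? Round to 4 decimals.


The odds ratio is computed as:
OR = e^(1.714) = 5.5511.

5.5511


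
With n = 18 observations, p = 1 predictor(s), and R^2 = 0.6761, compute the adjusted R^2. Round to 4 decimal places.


Plug in: Adj R^2 = 1 - (1 - 0.6761) * 17/16.
= 1 - 0.3239 * 17/16
= 1 - 5.5063 / 16
= 1 - 0.3441 = 0.6559.

0.6559


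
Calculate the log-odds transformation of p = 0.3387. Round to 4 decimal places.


1 - p = 0.6613.
p/(1-p) = 0.5122.
logit = ln(0.5122) = -0.6691.

-0.6691


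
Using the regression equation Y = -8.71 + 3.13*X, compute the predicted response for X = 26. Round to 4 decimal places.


Predicted value:
Y = -8.71 + (3.13)(26) = -8.71 + 81.3800 = 72.6700.

72.6700


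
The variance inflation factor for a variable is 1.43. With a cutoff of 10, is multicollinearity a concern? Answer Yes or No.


The threshold is 10.
VIF = 1.43 is < 10.
Multicollinearity indication: No.

No


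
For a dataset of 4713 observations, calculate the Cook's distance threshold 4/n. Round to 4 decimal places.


Using the rule of thumb:
Threshold = 4 / 4713 = 0.0008.

0.0008


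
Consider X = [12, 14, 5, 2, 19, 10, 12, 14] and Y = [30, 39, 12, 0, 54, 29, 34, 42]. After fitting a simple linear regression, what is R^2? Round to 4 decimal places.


After computing the OLS fit (b0=-4.7426, b1=3.1584):
SSres = 26.9307, SStot = 2042.0000.
R^2 = 1 - 26.9307/2042.0000 = 0.9868.

0.9868


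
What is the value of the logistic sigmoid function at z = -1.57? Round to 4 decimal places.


First, exp(1.5700) = 4.8066.
Then sigma(z) = 1/(1 + 4.8066) = 0.1722.

0.1722


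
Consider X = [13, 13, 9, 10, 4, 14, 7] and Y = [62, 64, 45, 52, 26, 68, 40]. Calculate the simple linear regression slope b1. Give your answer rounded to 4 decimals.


First compute the means: xbar = 10.0000, ybar = 51.0000.
Then S_xx = sum((xi - xbar)^2) = 80.0000.
S_xy = sum((xi - xbar)(yi - ybar)) = 329.0000.
b1 = S_xy / S_xx = 329.0000 / 80.0000 = 4.1125.

4.1125


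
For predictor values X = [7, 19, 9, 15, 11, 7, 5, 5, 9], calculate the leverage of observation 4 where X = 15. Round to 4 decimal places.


n = 9, xbar = 9.6667.
SXX = sum((xi - xbar)^2) = 176.0000.
h = 1/9 + (15 - 9.6667)^2 / 176.0000 = 0.2727.

0.2727


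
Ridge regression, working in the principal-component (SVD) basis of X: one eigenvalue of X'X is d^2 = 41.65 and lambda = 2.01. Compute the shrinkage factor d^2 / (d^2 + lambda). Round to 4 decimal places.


Denominator = d^2 + lambda = 41.65 + 2.01 = 43.6600.
Shrinkage = 41.65 / 43.6600 = 0.9540.

0.9540


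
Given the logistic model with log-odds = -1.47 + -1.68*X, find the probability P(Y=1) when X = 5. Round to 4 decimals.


Linear predictor: z = -1.47 + -1.68 * 5 = -9.8700.
P = 1/(1 + exp(9.8700)) = 1/(1 + 19341.3390) = 0.0001.

0.0001


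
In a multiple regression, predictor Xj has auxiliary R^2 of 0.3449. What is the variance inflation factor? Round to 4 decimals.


VIF = 1 / (1 - 0.3449).
= 1 / 0.6551 = 1.5265.

1.5265


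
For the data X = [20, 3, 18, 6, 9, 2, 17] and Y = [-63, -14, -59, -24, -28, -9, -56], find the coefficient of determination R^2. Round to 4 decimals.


The fitted line is Y = -3.9684 + -3.0029*X.
SSres = 17.9971, SStot = 3078.8571.
R^2 = 1 - SSres/SStot = 0.9942.

0.9942


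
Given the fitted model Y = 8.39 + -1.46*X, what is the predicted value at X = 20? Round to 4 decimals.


Substitute X = 20 into the equation:
Y = 8.39 + -1.46 * 20 = 8.39 + -29.2000 = -20.8100.

-20.8100


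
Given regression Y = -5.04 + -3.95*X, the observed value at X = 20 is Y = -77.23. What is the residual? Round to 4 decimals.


Predicted = -5.04 + -3.95 * 20 = -84.0400.
Residual = -77.23 - -84.0400 = 6.8100.

6.8100


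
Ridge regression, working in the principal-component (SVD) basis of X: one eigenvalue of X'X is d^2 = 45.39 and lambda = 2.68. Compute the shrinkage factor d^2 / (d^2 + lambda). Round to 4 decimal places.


Compute the denominator: 45.39 + 2.68 = 48.0700.
Shrinkage factor = 45.39 / 48.0700 = 0.9442.

0.9442


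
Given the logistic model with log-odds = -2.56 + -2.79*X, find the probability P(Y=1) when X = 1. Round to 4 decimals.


z = -2.56 + -2.79 * 1 = -5.3500.
Sigmoid: P = 1 / (1 + exp(5.3500)) = 0.0047.

0.0047


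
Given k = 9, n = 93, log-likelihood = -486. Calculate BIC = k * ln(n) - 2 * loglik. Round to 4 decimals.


k * ln(n) = 9 * ln(93) = 9 * 4.532599 = 40.793391.
-2 * loglik = -2 * (-486) = 972.
BIC = 40.793391 + 972 = 1012.793391, which rounds to 1012.7934.

1012.7934


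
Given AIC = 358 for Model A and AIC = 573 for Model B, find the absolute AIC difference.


Compute |358 - 573| = 215.
Model A has the smaller AIC.

215


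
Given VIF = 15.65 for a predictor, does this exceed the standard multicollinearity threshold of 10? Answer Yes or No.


Check: VIF = 15.65 vs threshold = 10.
Since 15.65 >= 10, the answer is Yes.

Yes


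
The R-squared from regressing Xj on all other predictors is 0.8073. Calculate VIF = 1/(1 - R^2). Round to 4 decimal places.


Denominator: 1 - 0.8073 = 0.1927.
VIF = 1 / 0.1927 = 5.1894.

5.1894


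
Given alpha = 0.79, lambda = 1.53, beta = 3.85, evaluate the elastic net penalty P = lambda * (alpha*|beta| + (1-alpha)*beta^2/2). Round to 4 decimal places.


L1 component = 0.79 * |3.85| = 3.0415.
L2 component = 0.21 * 3.85^2 / 2 = 1.5564.
Penalty = 1.53 * (3.0415 + 1.5564) = 1.53 * 4.5979 = 7.0347.

7.0347


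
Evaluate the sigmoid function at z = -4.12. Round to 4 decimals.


Compute exp(4.1200) = 61.5592.
Sigmoid = 1 / (1 + 61.5592) = 1 / 62.5592 = 0.0160.

0.0160


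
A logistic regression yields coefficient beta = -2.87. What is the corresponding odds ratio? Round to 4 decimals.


The odds ratio is computed as:
OR = e^(-2.87) = 0.0567.

0.0567


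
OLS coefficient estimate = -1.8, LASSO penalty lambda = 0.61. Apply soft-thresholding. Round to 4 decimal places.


|beta_OLS| = 1.8.
lambda = 0.61.
Since |beta| > lambda, coefficient = sign(beta)*(|beta| - lambda) = -1.1900.
Result = -1.1900.

-1.1900


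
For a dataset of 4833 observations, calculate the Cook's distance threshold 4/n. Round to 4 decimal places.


The threshold is 4/n.
4/4833 = 0.0008.

0.0008


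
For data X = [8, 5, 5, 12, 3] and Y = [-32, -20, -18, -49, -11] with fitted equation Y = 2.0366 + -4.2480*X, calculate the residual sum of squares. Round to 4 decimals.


Compute predicted values, then residuals = yi - yhat_i.
Residuals: [-0.0526, -0.7966, 1.2034, -0.0606, -0.2926].
SSres = sum(residual^2) = 2.1748.

2.1748


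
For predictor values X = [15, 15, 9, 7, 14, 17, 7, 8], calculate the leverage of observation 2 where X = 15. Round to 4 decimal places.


Mean of X: xbar = 11.5000.
SXX = 120.0000.
For X = 15: h = 1/8 + (15 - 11.5000)^2/120.0000 = 0.2271.

0.2271


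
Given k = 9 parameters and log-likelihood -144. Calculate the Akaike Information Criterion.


AIC = 2k - 2*loglik = 2(9) - 2(-144).
= 18 + 288 = 306.

306


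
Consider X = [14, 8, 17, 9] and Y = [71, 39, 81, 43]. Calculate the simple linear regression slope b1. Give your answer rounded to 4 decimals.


The sample means are xbar = 12.0000 and ybar = 58.5000.
Compute S_xx = 54.0000 and S_xy = 262.0000.
Slope b1 = S_xy / S_xx = 262.0000 / 54.0000 = 4.8519.

4.8519


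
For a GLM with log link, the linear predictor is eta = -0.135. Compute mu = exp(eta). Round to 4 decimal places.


The inverse log link gives:
mu = exp(-0.135) = 0.8737.

0.8737


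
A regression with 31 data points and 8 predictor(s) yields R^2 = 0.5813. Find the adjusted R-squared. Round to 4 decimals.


Adjusted R^2 = 1 - (1 - R^2) * (n-1)/(n-p-1).
(1 - R^2) = 0.4187.
(n-1)/(n-p-1) = 30/22.
(1 - R^2) * (n-1) = 0.4187 * 30 = 12.5610.
Divide by (n-p-1): 12.5610 / 22 = 0.5710.
Adj R^2 = 1 - 0.5710 = 0.4290.

0.4290


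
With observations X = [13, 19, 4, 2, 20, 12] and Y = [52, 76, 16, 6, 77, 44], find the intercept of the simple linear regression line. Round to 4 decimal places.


The slope is b1 = 3.9748.
Sample means are xbar = 11.6667 and ybar = 45.1667.
Intercept: b0 = 45.1667 - (3.9748)(11.6667) = -1.2055.

-1.2055


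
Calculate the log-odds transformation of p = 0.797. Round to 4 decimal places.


1 - p = 0.203.
p/(1-p) = 3.9261.
logit = ln(3.9261) = 1.3676.

1.3676


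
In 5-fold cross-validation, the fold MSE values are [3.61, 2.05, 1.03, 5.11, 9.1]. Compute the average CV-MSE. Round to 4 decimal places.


Sum of fold MSEs = 20.9000.
Average = 20.9000 / 5 = 4.1800.

4.1800


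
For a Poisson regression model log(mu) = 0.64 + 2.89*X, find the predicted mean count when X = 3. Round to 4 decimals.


Linear predictor: eta = 0.64 + (2.89)(3) = 9.3100.
Expected count: mu = exp(9.3100) = 11047.9481.

11047.9481


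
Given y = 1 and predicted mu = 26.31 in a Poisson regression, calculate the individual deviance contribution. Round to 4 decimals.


y/mu = 1/26.31 = 0.038008 (approx.), and ln(1/26.31) = -3.269949.
y * ln(y/mu) = 1 * -3.269949 = -3.269949.
y - mu = -25.31.
D = 2 * (-3.269949 - -25.31) = 44.080102, which rounds to 44.0801.

44.0801


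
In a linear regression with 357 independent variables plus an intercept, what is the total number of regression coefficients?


Including the intercept, the model has 357 predictor coefficients + 1 intercept.
Total = 358.

358


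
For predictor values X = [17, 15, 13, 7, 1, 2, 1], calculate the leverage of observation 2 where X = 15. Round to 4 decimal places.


Mean of X: xbar = 8.0000.
SXX = 290.0000.
For X = 15: h = 1/7 + (15 - 8.0000)^2/290.0000 = 0.3118.

0.3118


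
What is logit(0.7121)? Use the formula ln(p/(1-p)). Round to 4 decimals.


The odds are p/(1-p) = 0.7121 / 0.2879 = 2.4734.
logit(p) = ln(2.4734) = 0.9056.

0.9056


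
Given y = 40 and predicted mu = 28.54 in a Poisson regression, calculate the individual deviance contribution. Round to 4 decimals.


y/mu = 40/28.54 = 1.401542 (approx.), and ln(40/28.54) = 0.337573.
y * ln(y/mu) = 40 * 0.337573 = 13.502920.
y - mu = 11.46.
D = 2 * (13.502920 - 11.46) = 4.085840, which rounds to 4.0858.

4.0858


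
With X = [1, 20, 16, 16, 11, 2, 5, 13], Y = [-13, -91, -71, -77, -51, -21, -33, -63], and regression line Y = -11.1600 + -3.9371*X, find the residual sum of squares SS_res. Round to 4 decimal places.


Compute predicted values, then residuals = yi - yhat_i.
Residuals: [2.0971, -1.0980, 3.1536, -2.8464, 3.4681, -1.9658, -2.1545, -0.6577].
SSres = sum(residual^2) = 44.6171.

44.6171


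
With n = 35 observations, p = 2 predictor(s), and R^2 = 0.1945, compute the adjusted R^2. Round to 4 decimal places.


Using the formula:
(1 - 0.1945) = 0.8055.
Multiply by 34/32: 0.8055 * 34 = 27.3870, then 27.3870 / 32 = 0.8558.
Adj R^2 = 1 - 0.8558 = 0.1442.

0.1442


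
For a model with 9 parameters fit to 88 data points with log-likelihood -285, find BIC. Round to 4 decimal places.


k * ln(n) = 9 * ln(88) = 9 * 4.477337 = 40.296033.
-2 * loglik = -2 * (-285) = 570.
BIC = 40.296033 + 570 = 610.296033, which rounds to 610.2960.

610.2960


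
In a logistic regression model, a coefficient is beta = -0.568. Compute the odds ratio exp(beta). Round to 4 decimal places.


The odds ratio is computed as:
OR = e^(-0.568) = 0.5667.

0.5667


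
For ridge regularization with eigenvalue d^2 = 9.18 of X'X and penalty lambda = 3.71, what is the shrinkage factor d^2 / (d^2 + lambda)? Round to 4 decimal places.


Compute the denominator: 9.18 + 3.71 = 12.8900.
Shrinkage factor = 9.18 / 12.8900 = 0.7122.

0.7122
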